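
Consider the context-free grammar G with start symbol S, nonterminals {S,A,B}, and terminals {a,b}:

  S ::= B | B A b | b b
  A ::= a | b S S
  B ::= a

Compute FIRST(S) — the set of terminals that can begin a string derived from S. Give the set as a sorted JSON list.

FIRST sets, iterate to fixpoint:
[1]
  A via A→a: +{a}
  A via A→b S S: +{b}
  B via B→a: +{a}
  S via S→B: +{a}
  S via S→b b: +{b}
  FIRST[S]={a,b}  FIRST[A]={a,b}  FIRST[B]={a}
[2] done
  FIRST[S]={a,b}  FIRST[A]={a,b}  FIRST[B]={a}

FIRST(S) = ["a", "b"]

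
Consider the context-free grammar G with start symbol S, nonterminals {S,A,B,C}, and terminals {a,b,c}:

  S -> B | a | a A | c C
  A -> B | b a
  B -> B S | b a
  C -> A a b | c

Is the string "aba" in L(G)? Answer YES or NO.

Convert to CNF:
  S -> B S | T0 T1 | T1 A | T2 C | a
  A -> B S | T0 T1
  B -> B S | T0 T1
  C -> A X3 | c
  T0 -> b
  T1 -> a
  T2 -> c
  X3 -> T1 T0

Fill CYK table bottom-up:
  T[0,0] 'a' = {S,T1}  orig:{S}
  T[1,1] 'b' = {T0}  orig:{}
  T[2,2] 'a' = {S,T1}  orig:{S}
  T[0,1] 'ab' = {X3}  orig:{}
  T[1,2] 'ba' = {A,B,S}
  T[0,2] 'aba' = {S}

S ∈ T[0,2] ⇒ YES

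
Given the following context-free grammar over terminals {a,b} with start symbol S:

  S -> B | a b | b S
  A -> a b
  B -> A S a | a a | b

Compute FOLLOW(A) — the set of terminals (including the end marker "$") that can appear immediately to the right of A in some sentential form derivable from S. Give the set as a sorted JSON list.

Compute FIRST by fixpoint:
round 1:
  A via A→a b: +{a}
  B via B→A S a: +{a}
  B via B→b: +{b}
  S via S→B: +{a,b}
  FIRST[S]={a,b}  FIRST[A]={a}  FIRST[B]={a,b}
round 2: done
  FIRST[S]={a,b}  FIRST[A]={a}  FIRST[B]={a,b}

FOLLOW sets:
seed FOLLOW(S) with $
pass 1:
  B→A S a: FOLLOW(A) ⊇ FIRST(S) = {a,b}; new: +{a,b}
  B→A S a: FOLLOW(S) ⊇ FIRST(a) = {a}; new: +{a}
  S→B: FOLLOW(B) ⊇ FOLLOW(S) ⊇ {$,a}; new: +{$,a}
  FOLLOW(S)={$,a}  FOLLOW(A)={a,b}  FOLLOW(B)={$,a}
pass 2: — fixpoint
  FOLLOW(S)={$,a}  FOLLOW(A)={a,b}  FOLLOW(B)={$,a}

FOLLOW(A) = ["a", "b"]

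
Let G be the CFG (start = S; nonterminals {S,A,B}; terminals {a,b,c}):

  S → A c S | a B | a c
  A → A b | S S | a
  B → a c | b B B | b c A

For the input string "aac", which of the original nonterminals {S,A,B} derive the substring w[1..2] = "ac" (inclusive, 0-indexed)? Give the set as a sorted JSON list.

Convert to CNF:
  S -> A X5 | T1 B | T1 T2
  A -> A T0 | S S | a
  B -> T0 X3 | T0 X4 | T1 T2
  T0 -> b
  T1 -> a
  T2 -> c
  X3 -> B B
  X4 -> T2 A
  X5 -> T2 S

Fill CYK table bottom-up — only the sub-triangle for w[1..2]:
  [1..1]={A,T1}  "a"  orig:{A}
  [2..2]={T2}  "c"  orig:{}
  [1..2]={B,S}  "ac"

Original NTs in T[1,2] deriving "ac": ["B", "S"]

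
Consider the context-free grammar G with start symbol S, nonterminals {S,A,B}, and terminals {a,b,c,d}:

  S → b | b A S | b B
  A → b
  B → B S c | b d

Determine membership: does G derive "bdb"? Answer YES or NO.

Convert to CNF:
  S -> T1 B | T1 X4 | b
  A -> b
  B -> B X3 | T1 T2
  T0 -> c
  T1 -> b
  T2 -> d
  X3 -> S T0
  X4 -> A S

CYK table (by increasing span):
  T[0,0] 'b' = {A,S,T1}  orig:{A,S}
  T[1,1] 'd' = {T2}  orig:{}
  T[2,2] 'b' = {A,S,T1}  orig:{A,S}
  T[0,1] 'bd' = {B}
  T[1,2] 'db' = ∅
  T[0,2] 'bdb' = ∅

S ∉ T[0,2] ⇒ NO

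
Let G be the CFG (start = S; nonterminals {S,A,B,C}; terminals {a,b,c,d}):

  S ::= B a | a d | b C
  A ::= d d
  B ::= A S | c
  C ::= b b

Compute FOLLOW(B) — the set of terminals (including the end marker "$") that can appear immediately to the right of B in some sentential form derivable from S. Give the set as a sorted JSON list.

FIRST sets, iterate to fixpoint:
round 1:
  A via A→d d: +{d}
  B via B→A S: +{d}
  B via B→c: +{c}
  C via C→b b: +{b}
  S via S→B a: +{c,d}
  S via S→a d: +{a}
  S via S→b C: +{b}
  S: {a,b,c,d}  A: {d}  B: {c,d}  C: {b}
round 2: (no change)
  S: {a,b,c,d}  A: {d}  B: {c,d}  C: {b}

Compute FOLLOW by fixpoint:
initialize: $ ∈ FOLLOW(S)
round 1:
  B→A S: FOLLOW(A) ⊇ FIRST(S) = {a,b,c,d}; new: +{a,b,c,d}
  S→B a: FOLLOW(B) ⊇ FIRST(a) = {a}; new: +{a}
  S→b C: FOLLOW(C) ⊇ FOLLOW(S) ⊇ {$}; new: +{$}
  FOLLOW[S]={$}  FOLLOW[A]={a,b,c,d}  FOLLOW[B]={a}  FOLLOW[C]={$}
round 2:
  B→A S: FOLLOW(S) ⊇ FOLLOW(B) ⊇ {a}; new: +{a}
  S→b C: FOLLOW(C) ⊇ FOLLOW(S) ⊇ {$,a}; new: +{a}
  FOLLOW[S]={$,a}  FOLLOW[A]={a,b,c,d}  FOLLOW[B]={a}  FOLLOW[C]={$,a}
round 3: (no change)
  FOLLOW[S]={$,a}  FOLLOW[A]={a,b,c,d}  FOLLOW[B]={a}  FOLLOW[C]={$,a}

FOLLOW(B) = ["a"]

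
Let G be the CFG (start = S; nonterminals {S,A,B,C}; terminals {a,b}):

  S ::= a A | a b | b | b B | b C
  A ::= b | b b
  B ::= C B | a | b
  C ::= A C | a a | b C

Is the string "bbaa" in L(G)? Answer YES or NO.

Convert to CNF:
  S -> T0 B | T0 C | T1 A | T1 T0 | b
  A -> T0 T0 | b
  B -> C B | a | b
  C -> A C | T0 C | T1 T1
  T0 -> b
  T1 -> a

CYK table (by increasing span):
  T[0,0] 'b' = {A,B,S,T0}  orig:{A,B,S}
  T[1,1] 'b' = {A,B,S,T0}  orig:{A,B,S}
  T[2,2] 'a' = {B,T1}  orig:{B}
  T[3,3] 'a' = {B,T1}  orig:{B}
  T[0,1] 'bb' = {A,S}
  T[1,2] 'ba' = {S}
  T[2,3] 'aa' = {C}
  T[0,2] 'bba' = ∅
  T[1,3] 'baa' = {C,S}
  T[0,3] 'bbaa' = {C,S}

S ∈ T[0,3] ⇒ YES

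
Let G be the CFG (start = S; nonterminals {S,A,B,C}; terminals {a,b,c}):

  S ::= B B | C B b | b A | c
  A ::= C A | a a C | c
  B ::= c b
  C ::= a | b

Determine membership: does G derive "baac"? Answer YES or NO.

Convert to CNF:
  S -> B B | C X4 | T2 A | c
  A -> C A | T0 X3 | c
  B -> T1 T2
  C -> a | b
  T0 -> a
  T1 -> c
  T2 -> b
  X3 -> T0 C
  X4 -> B T2

CYK table (by increasing span):
  [0..0]={C,T2}  "b"  orig:{C}
  [1..1]={C,T0}  "a"  orig:{C}
  [2..2]={C,T0}  "a"  orig:{C}
  [3..3]={A,S,T1}  "c"  orig:{A,S}
  [0..1]=∅  "ba"
  [1..2]={X3}  "aa"  orig:{}
  [2..3]={A}  "ac"
  [0..2]=∅  "baa"
  [1..3]={A}  "aac"
  [0..3]={A,S}  "baac"

S ∈ T[0,3] ⇒ YES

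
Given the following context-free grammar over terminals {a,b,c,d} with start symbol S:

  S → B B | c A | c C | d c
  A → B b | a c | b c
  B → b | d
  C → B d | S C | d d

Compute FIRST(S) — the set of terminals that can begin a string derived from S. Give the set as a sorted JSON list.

Compute FIRST by fixpoint:
iter 1:
  A via A→a c: +{a}
  A via A→b c: +{b}
  B via B→b: +{b}
  B via B→d: +{d}
  C via C→B d: +{b,d}
  S via S→B B: +{b,d}
  S via S→c A: +{c}
  FIRST(S)={b,c,d}  FIRST(A)={a,b}  FIRST(B)={b,d}  FIRST(C)={b,d}
iter 2:
  A via A→B b: +{d}
  C via C→S C: +{c}
  FIRST(S)={b,c,d}  FIRST(A)={a,b,d}  FIRST(B)={b,d}  FIRST(C)={b,c,d}
iter 3: — fixpoint
  FIRST(S)={b,c,d}  FIRST(A)={a,b,d}  FIRST(B)={b,d}  FIRST(C)={b,c,d}

FIRST(S) = ["b", "c", "d"]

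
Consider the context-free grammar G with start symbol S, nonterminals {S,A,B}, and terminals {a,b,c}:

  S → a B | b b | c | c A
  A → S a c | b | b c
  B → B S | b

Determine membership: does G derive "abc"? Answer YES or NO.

Convert to CNF:
  S -> T0 B | T1 A | T2 T2 | c
  A -> S X3 | T2 T1 | b
  B -> B S | b
  T0 -> a
  T1 -> c
  T2 -> b
  X3 -> T0 T1

CYK fill:
  [0..0]={T0}  "a"  orig:{}
  [1..1]={A,B,T2}  "b"  orig:{A,B}
  [2..2]={S,T1}  "c"  orig:{S}
  [0..1]={S}  "ab"
  [1..2]={A,B}  "bc"
  [0..2]={S}  "abc"

S ∈ T[0,2] ⇒ YES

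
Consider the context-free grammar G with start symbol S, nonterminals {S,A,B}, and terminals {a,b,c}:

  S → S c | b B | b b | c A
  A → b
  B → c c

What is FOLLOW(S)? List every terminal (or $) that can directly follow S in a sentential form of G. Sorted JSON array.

FIRST sets, iterate to fixpoint:
iter 1:
  A via A→b: +{b}
  B via B→c c: +{c}
  S via S→b B: +{b}
  S via S→c A: +{c}
  FIRST(S)={b,c}  FIRST(A)={b}  FIRST(B)={c}
iter 2: — fixpoint
  FIRST(S)={b,c}  FIRST(A)={b}  FIRST(B)={c}

FOLLOW iteration:
seed FOLLOW(S) with $
pass 1:
  S→S c: FOLLOW(S) ⊇ FIRST(c) = {c}; new: +{c}
  S→b B: FOLLOW(B) ⊇ FOLLOW(S) ⊇ {$,c}; new: +{$,c}
  S→c A: FOLLOW(A) ⊇ FOLLOW(S) ⊇ {$,c}; new: +{$,c}
  FOLLOW(S)={$,c}  FOLLOW(A)={$,c}  FOLLOW(B)={$,c}
pass 2: (no change)
  FOLLOW(S)={$,c}  FOLLOW(A)={$,c}  FOLLOW(B)={$,c}

FOLLOW(S) = ["$", "c"]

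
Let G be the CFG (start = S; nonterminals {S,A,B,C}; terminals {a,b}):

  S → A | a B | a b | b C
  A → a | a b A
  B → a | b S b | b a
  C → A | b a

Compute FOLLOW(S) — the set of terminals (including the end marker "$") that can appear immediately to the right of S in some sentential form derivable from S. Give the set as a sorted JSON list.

FIRST iteration:
round 1:
  A via A→a: +{a}
  B via B→a: +{a}
  B via B→b S b: +{b}
  C via C→A: +{a}
  C via C→b a: +{b}
  S via S→A: +{a}
  S via S→b C: +{b}
  FIRST[S]={a,b}  FIRST[A]={a}  FIRST[B]={a,b}  FIRST[C]={a,b}
round 2: done
  FIRST[S]={a,b}  FIRST[A]={a}  FIRST[B]={a,b}  FIRST[C]={a,b}

FOLLOW sets:
seed FOLLOW(S) with $
[1]
  B→b S b: FOLLOW(S) ⊇ FIRST(b) = {b}; new: +{b}
  S→A: FOLLOW(A) ⊇ FOLLOW(S) ⊇ {$,b}; new: +{$,b}
  S→a B: FOLLOW(B) ⊇ FOLLOW(S) ⊇ {$,b}; new: +{$,b}
  S→b C: FOLLOW(C) ⊇ FOLLOW(S) ⊇ {$,b}; new: +{$,b}
  S: {$,b}  A: {$,b}  B: {$,b}  C: {$,b}
[2] done
  S: {$,b}  A: {$,b}  B: {$,b}  C: {$,b}

FOLLOW(S) = ["$", "b"]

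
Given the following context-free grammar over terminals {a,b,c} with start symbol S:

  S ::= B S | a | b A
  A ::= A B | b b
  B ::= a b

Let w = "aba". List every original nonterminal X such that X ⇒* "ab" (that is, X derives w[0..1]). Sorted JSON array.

CNF form of G:
  S -> B S | T0 A | a
  A -> A B | T0 T0
  B -> T1 T0
  T0 -> b
  T1 -> a

Fill CYK table bottom-up, restricted to cells inside w[0..1]:
  T[0,0] 'a' = {S,T1}  orig:{S}
  T[1,1] 'b' = {T0}  orig:{}
  T[0,1] 'ab' = {B}

Original NTs in T[0,1] deriving "ab": ["B"]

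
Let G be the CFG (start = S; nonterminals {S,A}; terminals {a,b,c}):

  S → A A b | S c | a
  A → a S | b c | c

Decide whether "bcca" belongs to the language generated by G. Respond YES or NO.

Convert to CNF:
  S -> A X3 | S T2 | a
  A -> T0 S | T1 T2 | c
  T0 -> a
  T1 -> b
  T2 -> c
  X3 -> A T1

Fill CYK table bottom-up:
  cell(0,0) b: {T1}  orig:{}
  cell(1,1) c: {A,T2}  orig:{A}
  cell(2,2) c: {A,T2}  orig:{A}
  cell(3,3) a: {S,T0}  orig:{S}
  cell(0,1) bc: {A}
  cell(1,2) cc: ∅
  cell(2,3) ca: ∅
  cell(0,2) bcc: ∅
  cell(1,3) cca: ∅
  cell(0,3) bcca: ∅

S ∉ T[0,3] ⇒ NO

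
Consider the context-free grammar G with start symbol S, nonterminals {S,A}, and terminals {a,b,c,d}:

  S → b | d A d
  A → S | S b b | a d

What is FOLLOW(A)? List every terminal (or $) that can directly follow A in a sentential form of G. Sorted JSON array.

FIRST iteration:
iter 1:
  A via A→a d: +{a}
  S via S→b: +{b}
  S via S→d A d: +{d}
  FIRST(S)={b,d}  FIRST(A)={a}
iter 2:
  A via A→S: +{b,d}
  FIRST(S)={b,d}  FIRST(A)={a,b,d}
iter 3: — fixpoint
  FIRST(S)={b,d}  FIRST(A)={a,b,d}

FOLLOW iteration:
seed FOLLOW(S) with $
iter 1:
  A→S b b: FOLLOW(S) ⊇ FIRST(b) = {b}; new: +{b}
  S→d A d: FOLLOW(A) ⊇ FIRST(d) = {d}; new: +{d}
  FOLLOW[S]={$,b}  FOLLOW[A]={d}
iter 2:
  A→S: FOLLOW(S) ⊇ FOLLOW(A) ⊇ {d}; new: +{d}
  FOLLOW[S]={$,b,d}  FOLLOW[A]={d}
iter 3: (no change)
  FOLLOW[S]={$,b,d}  FOLLOW[A]={d}

FOLLOW(A) = ["d"]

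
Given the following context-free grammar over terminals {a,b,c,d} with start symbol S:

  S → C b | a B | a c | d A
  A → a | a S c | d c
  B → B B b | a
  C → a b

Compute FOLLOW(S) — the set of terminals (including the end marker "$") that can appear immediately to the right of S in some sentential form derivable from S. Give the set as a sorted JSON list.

FIRST iteration:
[1]
  A via A→a: +{a}
  A via A→d c: +{d}
  B via B→a: +{a}
  C via C→a b: +{a}
  S via S→C b: +{a}
  S via S→d A: +{d}
  S: {a,d}  A: {a,d}  B: {a}  C: {a}
[2] done
  S: {a,d}  A: {a,d}  B: {a}  C: {a}

Compute FOLLOW by fixpoint:
initialize: $ ∈ FOLLOW(S)
[1]
  A→a S c: FOLLOW(S) ⊇ FIRST(c) = {c}; new: +{c}
  B→B B b: FOLLOW(B) ⊇ FIRST(B) = {a}; new: +{a}
  B→B B b: FOLLOW(B) ⊇ FIRST(b) = {b}; new: +{b}
  S→C b: FOLLOW(C) ⊇ FIRST(b) = {b}; new: +{b}
  S→a B: FOLLOW(B) ⊇ FOLLOW(S) ⊇ {$,c}; new: +{$,c}
  S→d A: FOLLOW(A) ⊇ FOLLOW(S) ⊇ {$,c}; new: +{$,c}
  FOLLOW(S)={$,c}  FOLLOW(A)={$,c}  FOLLOW(B)={$,a,b,c}  FOLLOW(C)={b}
[2] (no change)
  FOLLOW(S)={$,c}  FOLLOW(A)={$,c}  FOLLOW(B)={$,a,b,c}  FOLLOW(C)={b}

FOLLOW(S) = ["$", "c"]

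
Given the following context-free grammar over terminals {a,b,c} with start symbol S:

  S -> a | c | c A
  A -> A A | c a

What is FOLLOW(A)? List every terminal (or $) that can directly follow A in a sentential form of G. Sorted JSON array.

Compute FIRST by fixpoint:
round 1:
  A via A→c a: +{c}
  S via S→a: +{a}
  S via S→c: +{c}
  FIRST[S]={a,c}  FIRST[A]={c}
round 2: (stable)
  FIRST[S]={a,c}  FIRST[A]={c}

Compute FOLLOW by fixpoint:
FOLLOW(S) := {$}
round 1:
  A→A A: FOLLOW(A) ⊇ FIRST(A) = {c}; new: +{c}
  S→c A: FOLLOW(A) ⊇ FOLLOW(S) ⊇ {$}; new: +{$}
  S: {$}  A: {$,c}
round 2: done
  S: {$}  A: {$,c}

FOLLOW(A) = ["$", "c"]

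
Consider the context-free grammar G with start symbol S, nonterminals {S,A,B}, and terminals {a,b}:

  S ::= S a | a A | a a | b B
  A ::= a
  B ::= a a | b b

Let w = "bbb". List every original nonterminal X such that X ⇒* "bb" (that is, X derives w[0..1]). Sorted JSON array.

CNF form of G:
  S -> S T0 | T0 A | T0 T0 | T1 B
  A -> a
  B -> T0 T0 | T1 T1
  T0 -> a
  T1 -> b

CYK fill (cells [i..j] with 0 ≤ i ≤ j ≤ 1 only):
  [0..0]={T1}  "b"  orig:{}
  [1..1]={T1}  "b"  orig:{}
  [0..1]={B}  "bb"

Original NTs in T[0,1] deriving "bb": ["B"]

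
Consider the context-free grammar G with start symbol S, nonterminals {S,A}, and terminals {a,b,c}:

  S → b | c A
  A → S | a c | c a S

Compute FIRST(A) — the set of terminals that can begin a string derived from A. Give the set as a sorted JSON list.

FIRST iteration:
pass 1:
  A via A→a c: +{a}
  A via A→c a S: +{c}
  S via S→b: +{b}
  S via S→c A: +{c}
  FIRST(S)={b,c}  FIRST(A)={a,c}
pass 2:
  A via A→S: +{b}
  FIRST(S)={b,c}  FIRST(A)={a,b,c}
pass 3: (stable)
  FIRST(S)={b,c}  FIRST(A)={a,b,c}

FIRST(A) = ["a", "b", "c"]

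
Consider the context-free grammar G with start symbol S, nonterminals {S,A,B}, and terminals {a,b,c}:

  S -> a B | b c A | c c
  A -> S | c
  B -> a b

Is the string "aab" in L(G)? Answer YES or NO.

Convert to CNF:
  S -> T0 B | T1 X4 | T2 T2
  A -> T0 B | T1 X3 | T2 T2 | c
  B -> T0 T1
  T0 -> a
  T1 -> b
  T2 -> c
  X3 -> T2 A
  X4 -> T2 A

CYK fill:
  T[0,0] 'a' = {T0}  orig:{}
  T[1,1] 'a' = {T0}  orig:{}
  T[2,2] 'b' = {T1}  orig:{}
  T[0,1] 'aa' = ∅
  T[1,2] 'ab' = {B}
  T[0,2] 'aab' = {A,S}

S ∈ T[0,2] ⇒ YES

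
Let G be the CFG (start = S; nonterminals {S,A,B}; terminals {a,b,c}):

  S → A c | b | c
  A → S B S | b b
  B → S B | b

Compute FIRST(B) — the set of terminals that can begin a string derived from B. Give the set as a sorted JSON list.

FIRST sets, iterate to fixpoint:
iter 1:
  A via A→b b: +{b}
  B via B→b: +{b}
  S via S→A c: +{b}
  S via S→c: +{c}
  S: {b,c}  A: {b}  B: {b}
iter 2:
  A via A→S B S: +{c}
  B via B→S B: +{c}
  S: {b,c}  A: {b,c}  B: {b,c}
iter 3: — fixpoint
  S: {b,c}  A: {b,c}  B: {b,c}

FIRST(B) = ["b", "c"]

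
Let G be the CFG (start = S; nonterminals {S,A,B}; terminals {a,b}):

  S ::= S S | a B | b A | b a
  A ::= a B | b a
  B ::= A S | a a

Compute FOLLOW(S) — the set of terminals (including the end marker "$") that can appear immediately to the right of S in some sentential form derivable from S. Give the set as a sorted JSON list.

FIRST iteration:
[1]
  A via A→a B: +{a}
  A via A→b a: +{b}
  B via B→A S: +{a,b}
  S via S→a B: +{a}
  S via S→b A: +{b}
  S: {a,b}  A: {a,b}  B: {a,b}
[2] done
  S: {a,b}  A: {a,b}  B: {a,b}

FOLLOW iteration:
FOLLOW(S) := {$}
pass 1:
  B→A S: FOLLOW(A) ⊇ FIRST(S) = {a,b}; new: +{a,b}
  S→S S: FOLLOW(S) ⊇ FIRST(S) = {a,b}; new: +{a,b}
  S→a B: FOLLOW(B) ⊇ FOLLOW(S) ⊇ {$,a,b}; new: +{$,a,b}
  S→b A: FOLLOW(A) ⊇ FOLLOW(S) ⊇ {$,a,b}; new: +{$}
  FOLLOW(S)={$,a,b}  FOLLOW(A)={$,a,b}  FOLLOW(B)={$,a,b}
pass 2: (no change)
  FOLLOW(S)={$,a,b}  FOLLOW(A)={$,a,b}  FOLLOW(B)={$,a,b}

FOLLOW(S) = ["$", "a", "b"]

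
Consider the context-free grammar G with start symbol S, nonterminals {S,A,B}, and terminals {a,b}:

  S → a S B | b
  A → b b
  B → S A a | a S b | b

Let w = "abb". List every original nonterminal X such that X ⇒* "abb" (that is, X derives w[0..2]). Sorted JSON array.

CNF form of G:
  S -> T1 X4 | b
  A -> T0 T0
  B -> S X2 | T1 X3 | b
  T0 -> b
  T1 -> a
  X2 -> A T1
  X3 -> S T0
  X4 -> S B

Fill CYK table bottom-up (cells [i..j] with 0 ≤ i ≤ j ≤ 2 only):
  cell(0,0) a: {T1}  orig:{}
  cell(1,1) b: {B,S,T0}  orig:{B,S}
  cell(2,2) b: {B,S,T0}  orig:{B,S}
  cell(0,1) ab: ∅
  cell(1,2) bb: {A,X3,X4}  orig:{A}
  cell(0,2) abb: {B,S}

Original NTs in T[0,2] deriving "abb": ["B", "S"]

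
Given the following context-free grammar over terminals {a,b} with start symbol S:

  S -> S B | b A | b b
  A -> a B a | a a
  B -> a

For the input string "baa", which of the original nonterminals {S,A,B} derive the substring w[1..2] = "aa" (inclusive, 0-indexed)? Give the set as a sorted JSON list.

CNF form of G:
  S -> S B | T1 A | T1 T1
  A -> T0 T0 | T0 X2
  B -> a
  T0 -> a
  T1 -> b
  X2 -> B T0

CYK fill — only the sub-triangle for w[1..2]:
  T[1,1] 'a' = {B,T0}  orig:{B}
  T[2,2] 'a' = {B,T0}  orig:{B}
  T[1,2] 'aa' = {A,X2}  orig:{A}

Original NTs in T[1,2] deriving "aa": ["A"]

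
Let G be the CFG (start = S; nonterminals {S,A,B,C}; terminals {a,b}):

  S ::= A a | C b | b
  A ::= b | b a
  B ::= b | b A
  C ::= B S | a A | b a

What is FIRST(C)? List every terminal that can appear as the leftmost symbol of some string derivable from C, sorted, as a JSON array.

FIRST iteration:
iter 1:
  A via A→b: +{b}
  B via B→b: +{b}
  C via C→B S: +{b}
  C via C→a A: +{a}
  S via S→A a: +{b}
  S via S→C b: +{a}
  FIRST[S]={a,b}  FIRST[A]={b}  FIRST[B]={b}  FIRST[C]={a,b}
iter 2: (no change)
  FIRST[S]={a,b}  FIRST[A]={b}  FIRST[B]={b}  FIRST[C]={a,b}

FIRST(C) = ["a", "b"]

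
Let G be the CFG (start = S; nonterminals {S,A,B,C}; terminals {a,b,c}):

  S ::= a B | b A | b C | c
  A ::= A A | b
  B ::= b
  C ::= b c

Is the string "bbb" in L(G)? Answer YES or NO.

Convert to CNF:
  S -> T0 A | T0 C | T2 B | c
  A -> A A | b
  B -> b
  C -> T0 T1
  T0 -> b
  T1 -> c
  T2 -> a

Fill CYK table bottom-up:
  cell(0,0) b: {A,B,T0}  orig:{A,B}
  cell(1,1) b: {A,B,T0}  orig:{A,B}
  cell(2,2) b: {A,B,T0}  orig:{A,B}
  cell(0,1) bb: {A,S}
  cell(1,2) bb: {A,S}
  cell(0,2) bbb: {A,S}

S ∈ T[0,2] ⇒ YES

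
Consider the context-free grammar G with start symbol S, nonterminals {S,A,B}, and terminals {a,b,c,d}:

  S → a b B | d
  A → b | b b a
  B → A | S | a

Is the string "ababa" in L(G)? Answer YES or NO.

CNF form of G:
  S -> T1 X5 | d
  A -> T0 X2 | b
  B -> T0 X4 | T1 X3 | a | b | d
  T0 -> b
  T1 -> a
  X2 -> T0 T1
  X3 -> T0 B
  X4 -> T0 T1
  X5 -> T0 B

CYK table (by increasing span):
  T[0,0] 'a' = {B,T1}  orig:{B}
  T[1,1] 'b' = {A,B,T0}  orig:{A,B}
  T[2,2] 'a' = {B,T1}  orig:{B}
  T[3,3] 'b' = {A,B,T0}  orig:{A,B}
  T[4,4] 'a' = {B,T1}  orig:{B}
  T[0,1] 'ab' = ∅
  T[1,2] 'ba' = {X2,X3,X4,X5}  orig:{}
  T[2,3] 'ab' = ∅
  T[3,4] 'ba' = {X2,X3,X4,X5}  orig:{}
  T[0,2] 'aba' = {B,S}
  T[1,3] 'bab' = ∅
  T[2,4] 'aba' = {B,S}
  T[0,3] 'abab' = ∅
  T[1,4] 'baba' = {X3,X5}  orig:{}
  T[0,4] 'ababa' = {B,S}

S ∈ T[0,4] ⇒ YES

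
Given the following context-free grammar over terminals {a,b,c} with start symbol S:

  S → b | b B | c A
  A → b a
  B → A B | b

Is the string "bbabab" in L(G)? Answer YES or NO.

CNF form of G:
  S -> T0 B | T2 A | b
  A -> T0 T1
  B -> A B | b
  T0 -> b
  T1 -> a
  T2 -> c

Fill CYK table bottom-up:
  T[0,0] 'b' = {B,S,T0}  orig:{B,S}
  T[1,1] 'b' = {B,S,T0}  orig:{B,S}
  T[2,2] 'a' = {T1}  orig:{}
  T[3,3] 'b' = {B,S,T0}  orig:{B,S}
  T[4,4] 'a' = {T1}  orig:{}
  T[5,5] 'b' = {B,S,T0}  orig:{B,S}
  T[0,1] 'bb' = {S}
  T[1,2] 'ba' = {A}
  T[2,3] 'ab' = ∅
  T[3,4] 'ba' = {A}
  T[4,5] 'ab' = ∅
  T[0,2] 'bba' = ∅
  T[1,3] 'bab' = {B}
  T[2,4] 'aba' = ∅
  T[3,5] 'bab' = {B}
  T[0,3] 'bbab' = {S}
  T[1,4] 'baba' = ∅
  T[2,5] 'abab' = ∅
  T[0,4] 'bbaba' = ∅
  T[1,5] 'babab' = {B}
  T[0,5] 'bbabab' = {S}

S ∈ T[0,5] ⇒ YES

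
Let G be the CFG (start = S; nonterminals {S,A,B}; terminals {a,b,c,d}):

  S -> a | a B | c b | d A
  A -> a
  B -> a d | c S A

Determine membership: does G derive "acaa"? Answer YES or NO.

CNF form of G:
  S -> T0 B | T1 A | T2 T3 | a
  A -> a
  B -> T0 T1 | T2 X4
  T0 -> a
  T1 -> d
  T2 -> c
  T3 -> b
  X4 -> S A

CYK fill:
  [0..0]={A,S,T0}  "a"  orig:{A,S}
  [1..1]={T2}  "c"  orig:{}
  [2..2]={A,S,T0}  "a"  orig:{A,S}
  [3..3]={A,S,T0}  "a"  orig:{A,S}
  [0..1]=∅  "ac"
  [1..2]=∅  "ca"
  [2..3]={X4}  "aa"  orig:{}
  [0..2]=∅  "aca"
  [1..3]={B}  "caa"
  [0..3]={S}  "acaa"

S ∈ T[0,3] ⇒ YES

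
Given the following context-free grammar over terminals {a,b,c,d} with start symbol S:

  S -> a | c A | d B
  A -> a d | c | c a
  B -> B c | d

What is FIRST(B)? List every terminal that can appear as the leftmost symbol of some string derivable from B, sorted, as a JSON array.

FIRST iteration:
round 1:
  A via A→a d: +{a}
  A via A→c: +{c}
  B via B→d: +{d}
  S via S→a: +{a}
  S via S→c A: +{c}
  S via S→d B: +{d}
  FIRST(S)={a,c,d}  FIRST(A)={a,c}  FIRST(B)={d}
round 2: (no change)
  FIRST(S)={a,c,d}  FIRST(A)={a,c}  FIRST(B)={d}

FIRST(B) = ["d"]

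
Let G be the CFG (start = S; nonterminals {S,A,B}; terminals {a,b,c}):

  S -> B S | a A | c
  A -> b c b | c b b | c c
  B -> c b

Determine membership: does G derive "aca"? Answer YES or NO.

Convert to CNF:
  S -> B S | T2 A | c
  A -> T0 X3 | T1 T1 | T1 X4
  B -> T1 T0
  T0 -> b
  T1 -> c
  T2 -> a
  X3 -> T1 T0
  X4 -> T0 T0

Fill CYK table bottom-up:
  cell(0,0) a: {T2}  orig:{}
  cell(1,1) c: {S,T1}  orig:{S}
  cell(2,2) a: {T2}  orig:{}
  cell(0,1) ac: ∅
  cell(1,2) ca: ∅
  cell(0,2) aca: ∅

S ∉ T[0,2] ⇒ NO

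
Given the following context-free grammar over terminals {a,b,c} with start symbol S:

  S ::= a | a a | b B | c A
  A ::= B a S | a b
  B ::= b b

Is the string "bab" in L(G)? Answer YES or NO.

CNF form of G:
  S -> T0 T0 | T1 B | T2 A | a
  A -> B X3 | T0 T1
  B -> T1 T1
  T0 -> a
  T1 -> b
  T2 -> c
  X3 -> T0 S

Fill CYK table bottom-up:
  cell(0,0) b: {T1}  orig:{}
  cell(1,1) a: {S,T0}  orig:{S}
  cell(2,2) b: {T1}  orig:{}
  cell(0,1) ba: ∅
  cell(1,2) ab: {A}
  cell(0,2) bab: ∅

S ∉ T[0,2] ⇒ NO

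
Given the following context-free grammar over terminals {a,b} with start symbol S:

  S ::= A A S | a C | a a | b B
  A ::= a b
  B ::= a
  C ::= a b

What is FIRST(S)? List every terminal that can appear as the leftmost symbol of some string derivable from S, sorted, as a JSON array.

FIRST iteration:
round 1:
  A via A→a b: +{a}
  B via B→a: +{a}
  C via C→a b: +{a}
  S via S→A A S: +{a}
  S via S→b B: +{b}
  FIRST[S]={a,b}  FIRST[A]={a}  FIRST[B]={a}  FIRST[C]={a}
round 2: (stable)
  FIRST[S]={a,b}  FIRST[A]={a}  FIRST[B]={a}  FIRST[C]={a}

FIRST(S) = ["a", "b"]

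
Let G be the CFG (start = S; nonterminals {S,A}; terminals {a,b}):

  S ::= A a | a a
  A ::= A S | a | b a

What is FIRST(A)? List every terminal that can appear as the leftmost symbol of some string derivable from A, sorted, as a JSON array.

Compute FIRST by fixpoint:
pass 1:
  A via A→a: +{a}
  A via A→b a: +{b}
  S via S→A a: +{a,b}
  S: {a,b}  A: {a,b}
pass 2: (stable)
  S: {a,b}  A: {a,b}

FIRST(A) = ["a", "b"]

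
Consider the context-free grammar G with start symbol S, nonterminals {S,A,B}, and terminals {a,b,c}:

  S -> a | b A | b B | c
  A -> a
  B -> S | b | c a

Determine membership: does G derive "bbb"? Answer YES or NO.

Convert to CNF:
  S -> T0 A | T0 B | a | c
  A -> a
  B -> T0 A | T0 B | T1 T2 | a | b | c
  T0 -> b
  T1 -> c
  T2 -> a

Fill CYK table bottom-up:
  cell(0,0) b: {B,T0}  orig:{B}
  cell(1,1) b: {B,T0}  orig:{B}
  cell(2,2) b: {B,T0}  orig:{B}
  cell(0,1) bb: {B,S}
  cell(1,2) bb: {B,S}
  cell(0,2) bbb: {B,S}

S ∈ T[0,2] ⇒ YES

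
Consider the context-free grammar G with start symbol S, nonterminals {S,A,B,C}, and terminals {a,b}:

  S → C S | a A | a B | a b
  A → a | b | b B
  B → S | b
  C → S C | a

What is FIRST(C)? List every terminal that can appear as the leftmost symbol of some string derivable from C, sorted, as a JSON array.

FIRST iteration:
round 1:
  A via A→a: +{a}
  A via A→b: +{b}
  B via B→b: +{b}
  C via C→a: +{a}
  S via S→C S: +{a}
  FIRST[S]={a}  FIRST[A]={a,b}  FIRST[B]={b}  FIRST[C]={a}
round 2:
  B via B→S: +{a}
  FIRST[S]={a}  FIRST[A]={a,b}  FIRST[B]={a,b}  FIRST[C]={a}
round 3: — fixpoint
  FIRST[S]={a}  FIRST[A]={a,b}  FIRST[B]={a,b}  FIRST[C]={a}

FIRST(C) = ["a"]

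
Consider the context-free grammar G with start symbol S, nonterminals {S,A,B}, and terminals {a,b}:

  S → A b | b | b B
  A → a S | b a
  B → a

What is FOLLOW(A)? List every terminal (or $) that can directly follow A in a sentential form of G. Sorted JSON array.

FIRST sets, iterate to fixpoint:
round 1:
  A via A→a S: +{a}
  A via A→b a: +{b}
  B via B→a: +{a}
  S via S→A b: +{a,b}
  FIRST[S]={a,b}  FIRST[A]={a,b}  FIRST[B]={a}
round 2: (no change)
  FIRST[S]={a,b}  FIRST[A]={a,b}  FIRST[B]={a}

Compute FOLLOW by fixpoint:
seed FOLLOW(S) with $
[1]
  S→A b: FOLLOW(A) ⊇ FIRST(b) = {b}; new: +{b}
  S→b B: FOLLOW(B) ⊇ FOLLOW(S) ⊇ {$}; new: +{$}
  FOLLOW(S)={$}  FOLLOW(A)={b}  FOLLOW(B)={$}
[2]
  A→a S: FOLLOW(S) ⊇ FOLLOW(A) ⊇ {b}; new: +{b}
  S→b B: FOLLOW(B) ⊇ FOLLOW(S) ⊇ {$,b}; new: +{b}
  FOLLOW(S)={$,b}  FOLLOW(A)={b}  FOLLOW(B)={$,b}
[3] done
  FOLLOW(S)={$,b}  FOLLOW(A)={b}  FOLLOW(B)={$,b}

FOLLOW(A) = ["b"]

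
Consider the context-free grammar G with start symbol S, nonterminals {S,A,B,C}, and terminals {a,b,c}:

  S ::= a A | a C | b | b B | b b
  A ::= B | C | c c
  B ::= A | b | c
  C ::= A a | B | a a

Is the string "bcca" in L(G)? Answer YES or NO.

CNF form of G:
  S -> T0 A | T0 C | T2 B | T2 T2 | b
  A -> A T0 | T0 T0 | T1 T1 | b | c
  B -> A T0 | T0 T0 | T1 T1 | b | c
  C -> A T0 | T0 T0 | T1 T1 | b | c
  T0 -> a
  T1 -> c
  T2 -> b

CYK table (by increasing span):
  [0..0]={A,B,C,S,T2}  "b"  orig:{A,B,C,S}
  [1..1]={A,B,C,T1}  "c"  orig:{A,B,C}
  [2..2]={A,B,C,T1}  "c"  orig:{A,B,C}
  [3..3]={T0}  "a"  orig:{}
  [0..1]={S}  "bc"
  [1..2]={A,B,C}  "cc"
  [2..3]={A,B,C}  "ca"
  [0..2]={S}  "bcc"
  [1..3]={A,B,C}  "cca"
  [0..3]={S}  "bcca"

S ∈ T[0,3] ⇒ YES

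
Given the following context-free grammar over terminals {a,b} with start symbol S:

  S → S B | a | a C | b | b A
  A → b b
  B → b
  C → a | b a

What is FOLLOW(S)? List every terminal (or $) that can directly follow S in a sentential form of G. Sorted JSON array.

FIRST sets, iterate to fixpoint:
round 1:
  A via A→b b: +{b}
  B via B→b: +{b}
  C via C→a: +{a}
  C via C→b a: +{b}
  S via S→a: +{a}
  S via S→b: +{b}
  FIRST(S)={a,b}  FIRST(A)={b}  FIRST(B)={b}  FIRST(C)={a,b}
round 2: — fixpoint
  FIRST(S)={a,b}  FIRST(A)={b}  FIRST(B)={b}  FIRST(C)={a,b}

FOLLOW iteration:
initialize: $ ∈ FOLLOW(S)
[1]
  S→S B: FOLLOW(S) ⊇ FIRST(B) = {b}; new: +{b}
  S→S B: FOLLOW(B) ⊇ FOLLOW(S) ⊇ {$,b}; new: +{$,b}
  S→a C: FOLLOW(C) ⊇ FOLLOW(S) ⊇ {$,b}; new: +{$,b}
  S→b A: FOLLOW(A) ⊇ FOLLOW(S) ⊇ {$,b}; new: +{$,b}
  S: {$,b}  A: {$,b}  B: {$,b}  C: {$,b}
[2] — fixpoint
  S: {$,b}  A: {$,b}  B: {$,b}  C: {$,b}

FOLLOW(S) = ["$", "b"]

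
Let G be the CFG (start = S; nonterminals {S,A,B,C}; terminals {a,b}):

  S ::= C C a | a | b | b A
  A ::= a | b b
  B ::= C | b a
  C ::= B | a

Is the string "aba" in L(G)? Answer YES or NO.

Convert to CNF:
  S -> C X2 | T0 A | a | b
  A -> T0 T0 | a
  B -> T0 T1 | a
  C -> T0 T1 | a
  T0 -> b
  T1 -> a
  X2 -> C T1

CYK fill:
  cell(0,0) a: {A,B,C,S,T1}  orig:{A,B,C,S}
  cell(1,1) b: {S,T0}  orig:{S}
  cell(2,2) a: {A,B,C,S,T1}  orig:{A,B,C,S}
  cell(0,1) ab: ∅
  cell(1,2) ba: {B,C,S}
  cell(0,2) aba: ∅

S ∉ T[0,2] ⇒ NO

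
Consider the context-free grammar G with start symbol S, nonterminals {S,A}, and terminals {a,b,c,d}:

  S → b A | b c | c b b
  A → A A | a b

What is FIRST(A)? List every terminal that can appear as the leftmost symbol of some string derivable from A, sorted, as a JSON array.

FIRST iteration:
pass 1:
  A via A→a b: +{a}
  S via S→b A: +{b}
  S via S→c b b: +{c}
  S: {b,c}  A: {a}
pass 2: (no change)
  S: {b,c}  A: {a}

FIRST(A) = ["a"]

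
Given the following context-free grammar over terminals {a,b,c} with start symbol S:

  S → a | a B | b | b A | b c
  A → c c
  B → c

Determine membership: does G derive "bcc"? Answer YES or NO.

Convert to CNF:
  S -> T1 B | T2 A | T2 T0 | a | b
  A -> T0 T0
  B -> c
  T0 -> c
  T1 -> a
  T2 -> b

Fill CYK table bottom-up:
  [0..0]={S,T2}  "b"  orig:{S}
  [1..1]={B,T0}  "c"  orig:{B}
  [2..2]={B,T0}  "c"  orig:{B}
  [0..1]={S}  "bc"
  [1..2]={A}  "cc"
  [0..2]={S}  "bcc"

S ∈ T[0,2] ⇒ YES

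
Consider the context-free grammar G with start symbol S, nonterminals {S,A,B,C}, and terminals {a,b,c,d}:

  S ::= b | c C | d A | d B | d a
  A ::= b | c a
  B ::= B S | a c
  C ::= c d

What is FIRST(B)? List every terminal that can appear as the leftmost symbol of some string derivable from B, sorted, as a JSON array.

Compute FIRST by fixpoint:
iter 1:
  A via A→b: +{b}
  A via A→c a: +{c}
  B via B→a c: +{a}
  C via C→c d: +{c}
  S via S→b: +{b}
  S via S→c C: +{c}
  S via S→d A: +{d}
  FIRST[S]={b,c,d}  FIRST[A]={b,c}  FIRST[B]={a}  FIRST[C]={c}
iter 2: (stable)
  FIRST[S]={b,c,d}  FIRST[A]={b,c}  FIRST[B]={a}  FIRST[C]={c}

FIRST(B) = ["a"]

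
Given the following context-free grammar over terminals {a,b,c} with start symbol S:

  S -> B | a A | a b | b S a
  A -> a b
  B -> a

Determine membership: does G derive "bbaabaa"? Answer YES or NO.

Convert to CNF:
  S -> T0 A | T0 T1 | T1 X2 | a
  A -> T0 T1
  B -> a
  T0 -> a
  T1 -> b
  X2 -> S T0

CYK table (by increasing span):
  T[0,0] 'b' = {T1}  orig:{}
  T[1,1] 'b' = {T1}  orig:{}
  T[2,2] 'a' = {B,S,T0}  orig:{B,S}
  T[3,3] 'a' = {B,S,T0}  orig:{B,S}
  T[4,4] 'b' = {T1}  orig:{}
  T[5,5] 'a' = {B,S,T0}  orig:{B,S}
  T[6,6] 'a' = {B,S,T0}  orig:{B,S}
  T[0,1] 'bb' = ∅
  T[1,2] 'ba' = ∅
  T[2,3] 'aa' = {X2}  orig:{}
  T[3,4] 'ab' = {A,S}
  T[4,5] 'ba' = ∅
  T[5,6] 'aa' = {X2}  orig:{}
  T[0,2] 'bba' = ∅
  T[1,3] 'baa' = {S}
  T[2,4] 'aab' = {S}
  T[3,5] 'aba' = {X2}  orig:{}
  T[4,6] 'baa' = {S}
  T[0,3] 'bbaa' = ∅
  T[1,4] 'baab' = ∅
  T[2,5] 'aaba' = {X2}  orig:{}
  T[3,6] 'abaa' = ∅
  T[0,4] 'bbaab' = ∅
  T[1,5] 'baaba' = {S}
  T[2,6] 'aabaa' = ∅
  T[0,5] 'bbaaba' = ∅
  T[1,6] 'baabaa' = {X2}  orig:{}
  T[0,6] 'bbaabaa' = {S}

S ∈ T[0,6] ⇒ YES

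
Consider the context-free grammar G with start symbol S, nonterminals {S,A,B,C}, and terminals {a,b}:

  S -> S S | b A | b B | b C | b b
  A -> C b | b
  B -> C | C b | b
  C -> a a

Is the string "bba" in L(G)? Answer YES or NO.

Convert to CNF:
  S -> S S | T0 A | T0 B | T0 C | T0 T0
  A -> C T0 | b
  B -> C T0 | T1 T1 | b
  C -> T1 T1
  T0 -> b
  T1 -> a

Fill CYK table bottom-up:
  [0..0]={A,B,T0}  "b"  orig:{A,B}
  [1..1]={A,B,T0}  "b"  orig:{A,B}
  [2..2]={T1}  "a"  orig:{}
  [0..1]={S}  "bb"
  [1..2]=∅  "ba"
  [0..2]=∅  "bba"

S ∉ T[0,2] ⇒ NO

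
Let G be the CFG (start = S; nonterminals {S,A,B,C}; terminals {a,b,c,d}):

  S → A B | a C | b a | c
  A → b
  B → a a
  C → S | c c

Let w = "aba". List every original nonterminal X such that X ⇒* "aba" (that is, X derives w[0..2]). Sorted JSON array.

Convert to CNF:
  S -> A B | T0 C | T1 T0 | c
  A -> b
  B -> T0 T0
  C -> A B | T0 C | T1 T0 | T2 T2 | c
  T0 -> a
  T1 -> b
  T2 -> c

Fill CYK table bottom-up, restricted to cells inside w[0..2]:
  cell(0,0) a: {T0}  orig:{}
  cell(1,1) b: {A,T1}  orig:{A}
  cell(2,2) a: {T0}  orig:{}
  cell(0,1) ab: ∅
  cell(1,2) ba: {C,S}
  cell(0,2) aba: {C,S}

Original NTs in T[0,2] deriving "aba": ["C", "S"]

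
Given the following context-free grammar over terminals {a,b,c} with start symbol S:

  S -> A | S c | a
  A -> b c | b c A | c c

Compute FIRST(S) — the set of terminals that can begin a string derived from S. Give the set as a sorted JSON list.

FIRST sets, iterate to fixpoint:
iter 1:
  A via A→b c: +{b}
  A via A→c c: +{c}
  S via S→A: +{b,c}
  S via S→a: +{a}
  FIRST(S)={a,b,c}  FIRST(A)={b,c}
iter 2: — fixpoint
  FIRST(S)={a,b,c}  FIRST(A)={b,c}

FIRST(S) = ["a", "b", "c"]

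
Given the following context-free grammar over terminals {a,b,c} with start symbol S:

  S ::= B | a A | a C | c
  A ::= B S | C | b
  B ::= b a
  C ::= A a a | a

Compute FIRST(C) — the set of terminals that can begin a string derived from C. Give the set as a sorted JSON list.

FIRST iteration:
[1]
  A via A→b: +{b}
  B via B→b a: +{b}
  C via C→A a a: +{b}
  C via C→a: +{a}
  S via S→B: +{b}
  S via S→a A: +{a}
  S via S→c: +{c}
  FIRST[S]={a,b,c}  FIRST[A]={b}  FIRST[B]={b}  FIRST[C]={a,b}
[2]
  A via A→C: +{a}
  FIRST[S]={a,b,c}  FIRST[A]={a,b}  FIRST[B]={b}  FIRST[C]={a,b}
[3] — fixpoint
  FIRST[S]={a,b,c}  FIRST[A]={a,b}  FIRST[B]={b}  FIRST[C]={a,b}

FIRST(C) = ["a", "b"]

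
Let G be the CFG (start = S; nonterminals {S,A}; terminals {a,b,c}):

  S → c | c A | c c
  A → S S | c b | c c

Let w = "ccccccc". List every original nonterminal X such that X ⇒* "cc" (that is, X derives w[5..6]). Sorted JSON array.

Convert to CNF:
  S -> T0 A | T0 T0 | c
  A -> S S | T0 T0 | T0 T1
  T0 -> c
  T1 -> b

Fill CYK table bottom-up, restricted to cells inside w[5..6]:
  cell(5,5) c: {S,T0}  orig:{S}
  cell(6,6) c: {S,T0}  orig:{S}
  cell(5,6) cc: {A,S}

Original NTs in T[5,6] deriving "cc": ["A", "S"]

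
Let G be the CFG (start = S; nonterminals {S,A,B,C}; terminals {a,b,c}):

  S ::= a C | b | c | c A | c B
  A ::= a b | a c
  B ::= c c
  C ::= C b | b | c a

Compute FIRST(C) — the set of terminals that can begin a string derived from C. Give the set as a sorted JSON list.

FIRST iteration:
iter 1:
  A via A→a b: +{a}
  B via B→c c: +{c}
  C via C→b: +{b}
  C via C→c a: +{c}
  S via S→a C: +{a}
  S via S→b: +{b}
  S via S→c: +{c}
  FIRST[S]={a,b,c}  FIRST[A]={a}  FIRST[B]={c}  FIRST[C]={b,c}
iter 2: (stable)
  FIRST[S]={a,b,c}  FIRST[A]={a}  FIRST[B]={c}  FIRST[C]={b,c}

FIRST(C) = ["b", "c"]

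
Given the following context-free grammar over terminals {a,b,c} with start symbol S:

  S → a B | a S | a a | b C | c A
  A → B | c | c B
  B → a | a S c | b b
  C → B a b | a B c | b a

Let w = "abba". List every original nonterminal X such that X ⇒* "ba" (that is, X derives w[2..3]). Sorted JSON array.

Convert to CNF:
  S -> T0 B | T0 S | T0 T0 | T1 A | T2 C
  A -> T0 X3 | T1 B | T2 T2 | a | c
  B -> T0 X4 | T2 T2 | a
  C -> B X5 | T0 X6 | T2 T0
  T0 -> a
  T1 -> c
  T2 -> b
  X3 -> S T1
  X4 -> S T1
  X5 -> T0 T2
  X6 -> B T1

CYK table (by increasing span) (cells [i..j] with 2 ≤ i ≤ j ≤ 3 only):
  cell(2,2) b: {T2}  orig:{}
  cell(3,3) a: {A,B,T0}  orig:{A,B}
  cell(2,3) ba: {C}

Original NTs in T[2,3] deriving "ba": ["C"]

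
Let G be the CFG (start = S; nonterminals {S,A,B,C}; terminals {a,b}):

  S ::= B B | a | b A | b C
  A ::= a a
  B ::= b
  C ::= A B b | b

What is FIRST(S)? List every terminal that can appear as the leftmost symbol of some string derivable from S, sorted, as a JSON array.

FIRST sets, iterate to fixpoint:
pass 1:
  A via A→a a: +{a}
  B via B→b: +{b}
  C via C→A B b: +{a}
  C via C→b: +{b}
  S via S→B B: +{b}
  S via S→a: +{a}
  FIRST[S]={a,b}  FIRST[A]={a}  FIRST[B]={b}  FIRST[C]={a,b}
pass 2: (no change)
  FIRST[S]={a,b}  FIRST[A]={a}  FIRST[B]={b}  FIRST[C]={a,b}

FIRST(S) = ["a", "b"]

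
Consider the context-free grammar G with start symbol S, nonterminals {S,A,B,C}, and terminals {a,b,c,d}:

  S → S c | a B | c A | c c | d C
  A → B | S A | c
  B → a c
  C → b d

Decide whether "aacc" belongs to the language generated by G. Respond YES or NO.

Convert to CNF:
  S -> S T1 | T0 B | T1 A | T1 T1 | T3 C
  A -> S A | T0 T1 | c
  B -> T0 T1
  C -> T2 T3
  T0 -> a
  T1 -> c
  T2 -> b
  T3 -> d

Fill CYK table bottom-up:
  cell(0,0) a: {T0}  orig:{}
  cell(1,1) a: {T0}  orig:{}
  cell(2,2) c: {A,T1}  orig:{A}
  cell(3,3) c: {A,T1}  orig:{A}
  cell(0,1) aa: ∅
  cell(1,2) ac: {A,B}
  cell(2,3) cc: {S}
  cell(0,2) aac: {S}
  cell(1,3) acc: ∅
  cell(0,3) aacc: {A,S}

S ∈ T[0,3] ⇒ YES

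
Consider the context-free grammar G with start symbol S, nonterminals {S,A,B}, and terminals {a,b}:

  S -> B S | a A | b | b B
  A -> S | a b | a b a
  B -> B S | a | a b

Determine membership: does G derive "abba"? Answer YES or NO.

CNF form of G:
  S -> B S | T0 A | T1 B | b
  A -> B S | T0 A | T0 T1 | T0 X2 | T1 B | b
  B -> B S | T0 T1 | a
  T0 -> a
  T1 -> b
  X2 -> T1 T0

CYK fill:
  [0..0]={B,T0}  "a"  orig:{B}
  [1..1]={A,S,T1}  "b"  orig:{A,S}
  [2..2]={A,S,T1}  "b"  orig:{A,S}
  [3..3]={B,T0}  "a"  orig:{B}
  [0..1]={A,B,S}  "ab"
  [1..2]=∅  "bb"
  [2..3]={A,S,X2}  "ba"  orig:{A,S}
  [0..2]={A,B,S}  "abb"
  [1..3]=∅  "bba"
  [0..3]={A,B,S}  "abba"

S ∈ T[0,3] ⇒ YES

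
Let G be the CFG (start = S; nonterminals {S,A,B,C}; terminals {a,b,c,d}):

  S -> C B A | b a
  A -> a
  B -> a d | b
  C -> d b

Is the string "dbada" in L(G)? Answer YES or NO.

CNF form of G:
  S -> C X3 | T2 T0
  A -> a
  B -> T0 T1 | b
  C -> T1 T2
  T0 -> a
  T1 -> d
  T2 -> b
  X3 -> B A

CYK table (by increasing span):
  [0..0]={T1}  "d"  orig:{}
  [1..1]={B,T2}  "b"  orig:{B}
  [2..2]={A,T0}  "a"  orig:{A}
  [3..3]={T1}  "d"  orig:{}
  [4..4]={A,T0}  "a"  orig:{A}
  [0..1]={C}  "db"
  [1..2]={S,X3}  "ba"  orig:{S}
  [2..3]={B}  "ad"
  [3..4]=∅  "da"
  [0..2]=∅  "dba"
  [1..3]=∅  "bad"
  [2..4]={X3}  "ada"  orig:{}
  [0..3]=∅  "dbad"
  [1..4]=∅  "bada"
  [0..4]={S}  "dbada"

S ∈ T[0,4] ⇒ YES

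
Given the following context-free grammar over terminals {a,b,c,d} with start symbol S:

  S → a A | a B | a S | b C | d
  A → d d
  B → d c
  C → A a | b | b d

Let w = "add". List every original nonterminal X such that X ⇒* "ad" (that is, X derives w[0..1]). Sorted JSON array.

CNF form of G:
  S -> T2 A | T2 B | T2 S | T3 C | d
  A -> T0 T0
  B -> T0 T1
  C -> A T2 | T3 T0 | b
  T0 -> d
  T1 -> c
  T2 -> a
  T3 -> b

CYK fill — only the sub-triangle for w[0..1]:
  T[0,0] 'a' = {T2}  orig:{}
  T[1,1] 'd' = {S,T0}  orig:{S}
  T[0,1] 'ad' = {S}

Original NTs in T[0,1] deriving "ad": ["S"]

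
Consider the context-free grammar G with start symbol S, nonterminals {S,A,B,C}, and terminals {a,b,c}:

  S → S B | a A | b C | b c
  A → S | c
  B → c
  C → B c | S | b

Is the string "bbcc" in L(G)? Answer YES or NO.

CNF form of G:
  S -> S B | T0 A | T1 C | T1 T2
  A -> S B | T0 A | T1 C | T1 T2 | c
  B -> c
  C -> B T2 | S B | T0 A | T1 C | T1 T2 | b
  T0 -> a
  T1 -> b
  T2 -> c

CYK table (by increasing span):
  cell(0,0) b: {C,T1}  orig:{C}
  cell(1,1) b: {C,T1}  orig:{C}
  cell(2,2) c: {A,B,T2}  orig:{A,B}
  cell(3,3) c: {A,B,T2}  orig:{A,B}
  cell(0,1) bb: {A,C,S}
  cell(1,2) bc: {A,C,S}
  cell(2,3) cc: {C}
  cell(0,2) bbc: {A,C,S}
  cell(1,3) bcc: {A,C,S}
  cell(0,3) bbcc: {A,C,S}

S ∈ T[0,3] ⇒ YES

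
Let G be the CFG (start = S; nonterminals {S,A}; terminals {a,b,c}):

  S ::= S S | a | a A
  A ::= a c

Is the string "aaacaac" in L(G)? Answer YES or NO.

Convert to CNF:
  S -> S S | T0 A | a
  A -> T0 T1
  T0 -> a
  T1 -> c

CYK fill:
  cell(0,0) a: {S,T0}  orig:{S}
  cell(1,1) a: {S,T0}  orig:{S}
  cell(2,2) a: {S,T0}  orig:{S}
  cell(3,3) c: {T1}  orig:{}
  cell(4,4) a: {S,T0}  orig:{S}
  cell(5,5) a: {S,T0}  orig:{S}
  cell(6,6) c: {T1}  orig:{}
  cell(0,1) aa: {S}
  cell(1,2) aa: {S}
  cell(2,3) ac: {A}
  cell(3,4) ca: ∅
  cell(4,5) aa: {S}
  cell(5,6) ac: {A}
  cell(0,2) aaa: {S}
  cell(1,3) aac: {S}
  cell(2,4) aca: ∅
  cell(3,5) caa: ∅
  cell(4,6) aac: {S}
  cell(0,3) aaac: {S}
  cell(1,4) aaca: {S}
  cell(2,5) acaa: ∅
  cell(3,6) caac: ∅
  cell(0,4) aaaca: {S}
  cell(1,5) aacaa: {S}
  cell(2,6) acaac: ∅
  cell(0,5) aaacaa: {S}
  cell(1,6) aacaac: {S}
  cell(0,6) aaacaac: {S}

S ∈ T[0,6] ⇒ YES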